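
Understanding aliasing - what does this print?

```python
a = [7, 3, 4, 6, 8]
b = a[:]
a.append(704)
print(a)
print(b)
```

Key concept: slice [:] creates copy.
Step by step:
`a = [7, 3, 4, 6, 8]` → a = [7, 3, 4, 6, 8]
`b = a[:]` → b = [7, 3, 4, 6, 8]
`a.append(704)` → a = [7, 3, 4, 6, 8, 704]
`print(a)` → prints [7, 3, 4, 6, 8, 704]
`print(b)` → prints [7, 3, 4, 6, 8]

Answer:
[7, 3, 4, 6, 8, 704]
[7, 3, 4, 6, 8]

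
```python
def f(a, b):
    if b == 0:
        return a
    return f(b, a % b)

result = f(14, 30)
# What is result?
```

f(14, 30) -> f(30, 14) -> f(14, 2) -> f(2, 0) -> 2

Answer: 2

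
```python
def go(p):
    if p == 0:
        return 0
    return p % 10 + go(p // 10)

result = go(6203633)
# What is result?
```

Sum of digits of 6203633: 3 + 3 + 6 + 3 + 0 + 2 + 6 = 23

Answer: 23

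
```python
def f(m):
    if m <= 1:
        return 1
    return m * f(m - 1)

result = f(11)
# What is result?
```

f(11) = 11 * 10 * 9 * 8 * 7 * 6 * 5 * 4 * 3 * 2 * 1 = 39916800

Answer: 39916800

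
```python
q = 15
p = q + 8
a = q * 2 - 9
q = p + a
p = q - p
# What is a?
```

Trace:
`q = 15` → q = 15
`p = q + 8` → p = 23
`a = q * 2 - 9` → a = 21
`q = p + a` → q = 44
`p = q - p` → p = 21
So a = 21

Answer: 21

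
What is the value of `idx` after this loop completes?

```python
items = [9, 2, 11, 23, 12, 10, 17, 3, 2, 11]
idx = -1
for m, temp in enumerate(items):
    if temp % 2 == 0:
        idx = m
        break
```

First even number index in [9, 2, 11, 23, 12, 10, 17, 3, 2, 11]
`idx` takes the values: -1 → 1

Answer: 1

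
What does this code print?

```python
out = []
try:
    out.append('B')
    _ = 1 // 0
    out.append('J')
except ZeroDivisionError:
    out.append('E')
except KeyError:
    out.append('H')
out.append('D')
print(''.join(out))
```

Execution trace: 'B' (try body) → 'E' (except ZeroDivisionError) → 'D' (after the try/except). Output: BED

Answer: BED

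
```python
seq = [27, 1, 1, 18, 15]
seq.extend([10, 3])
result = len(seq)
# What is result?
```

Trace:
`seq = [27, 1, 1, 18, 15]` → seq = [27, 1, 1, 18, 15]
`seq.extend([10, 3])` → seq = [27, 1, 1, 18, 15, 10, 3]
`result = len(seq)` → result = 7
So result = 7

Answer: 7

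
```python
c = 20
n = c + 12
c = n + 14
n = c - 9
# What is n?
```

Trace:
`c = 20` → c = 20
`n = c + 12` → n = 32
`c = n + 14` → c = 46
`n = c - 9` → n = 37
So n = 37

Answer: 37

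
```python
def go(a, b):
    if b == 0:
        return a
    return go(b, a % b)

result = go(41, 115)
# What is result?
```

go(41, 115) -> go(115, 41) -> go(41, 33) -> go(33, 8) -> go(8, 1) -> go(1, 0) -> 1

Answer: 1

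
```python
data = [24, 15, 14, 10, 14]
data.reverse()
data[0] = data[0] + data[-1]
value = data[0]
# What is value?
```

Trace:
`data = [24, 15, 14, 10, 14]` → data = [24, 15, 14, 10, 14]
`data.reverse()` → data = [14, 10, 14, 15, 24]
`data[0] = data[0] + data[-1]` → data = [38, 10, 14, 15, 24]
`value = data[0]` → value = 38
So value = 38

Answer: 38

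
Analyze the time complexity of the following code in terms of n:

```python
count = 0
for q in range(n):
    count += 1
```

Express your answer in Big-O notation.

Each loop level contributes: n. Multiplying the contributions gives O(n).

Answer: O(n)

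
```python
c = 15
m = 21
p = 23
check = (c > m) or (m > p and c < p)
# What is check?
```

Trace:
`c = 15` → c = 15
`m = 21` → m = 21
`p = 23` → p = 23
`check = (c > m) or (m > p and c < p)` → check = False
So check = False

Answer: False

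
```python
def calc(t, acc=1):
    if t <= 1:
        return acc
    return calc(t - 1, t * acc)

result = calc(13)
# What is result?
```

Accumulator trace (n, acc): (13, 1) -> (12, 13) -> (11, 156) -> (10, 1716) -> (9, 17160) -> (8, 154440) -> (7, 1235520) -> (6, 8648640) -> (5, 51891840) -> (4, 259459200) -> (3, 1037836800) -> (2, 3113510400) -> (1, 6227020800) -> return 6227020800

Answer: 6227020800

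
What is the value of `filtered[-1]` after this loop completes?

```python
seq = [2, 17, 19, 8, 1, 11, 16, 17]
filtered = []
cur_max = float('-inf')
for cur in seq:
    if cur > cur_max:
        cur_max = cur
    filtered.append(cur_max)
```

Running max ends at 19
`filtered` takes the values: [] → [2] → [2, 17] → [2, 17, 19] → [2, 17, 19, 19] → [2, 17, 19, 19, 19] → [2, 17, 19, 19, 19, 19] → [2, 17, 19, 19, 19, 19, 19] → [2, 17, 19, 19, 19, 19, 19, 19]
So `filtered[-1]` = 19

Answer: 19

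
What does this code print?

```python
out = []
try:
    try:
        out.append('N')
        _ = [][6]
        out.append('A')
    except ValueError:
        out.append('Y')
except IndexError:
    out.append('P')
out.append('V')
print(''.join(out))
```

Execution trace: 'N' (try body) → 'P' (outer except IndexError) → 'V' (after the try/except). Output: NPV

Answer: NPV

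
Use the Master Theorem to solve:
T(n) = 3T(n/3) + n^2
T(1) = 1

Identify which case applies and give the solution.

a=3, b=3, f(n)=n^2. log_3(3) = 1. Since c=2 > 1 and the regularity condition holds (3(n/3)^2 = (3/3^2)n^2 with 3/3^2 < 1), Case 3 applies: T(n) = Θ(f(n)) = O(n^2).

Answer: O(n^2) - Case 3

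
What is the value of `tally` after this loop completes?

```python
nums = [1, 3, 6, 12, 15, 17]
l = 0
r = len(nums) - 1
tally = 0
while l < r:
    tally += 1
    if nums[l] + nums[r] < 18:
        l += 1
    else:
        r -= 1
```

Steps to find pair summing to 18
`tally` takes the values: 0 → 1 → 2 → 3 → 4 → 5

Answer: 5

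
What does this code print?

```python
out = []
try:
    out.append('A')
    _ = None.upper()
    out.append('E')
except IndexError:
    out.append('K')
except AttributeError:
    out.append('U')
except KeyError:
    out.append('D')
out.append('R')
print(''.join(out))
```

Execution trace: 'A' (try body) → 'U' (except AttributeError) → 'R' (after the try/except). Output: AUR

Answer: AUR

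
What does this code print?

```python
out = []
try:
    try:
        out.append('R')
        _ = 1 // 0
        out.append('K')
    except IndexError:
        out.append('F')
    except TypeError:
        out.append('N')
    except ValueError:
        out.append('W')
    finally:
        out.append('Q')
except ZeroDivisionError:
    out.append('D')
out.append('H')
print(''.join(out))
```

Execution trace: 'R' (inner try body) → 'Q' (inner finally) → 'D' (outer except ZeroDivisionError) → 'H' (after the try/except). Output: RQDH

Answer: RQDH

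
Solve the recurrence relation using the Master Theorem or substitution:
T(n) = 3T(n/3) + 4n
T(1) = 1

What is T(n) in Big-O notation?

By Master Theorem: a=3, b=3, f(n)=4n. Since log_3(3) = 1 and f(n) = Θ(n^1), Case 2 applies. T(n) = O(n log n).

Answer: O(n log n)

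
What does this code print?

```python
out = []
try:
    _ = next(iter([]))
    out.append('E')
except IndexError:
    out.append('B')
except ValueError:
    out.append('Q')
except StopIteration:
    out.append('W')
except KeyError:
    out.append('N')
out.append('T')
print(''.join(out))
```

Execution trace: 'W' (except StopIteration) → 'T' (after the try/except). Output: WT

Answer: WT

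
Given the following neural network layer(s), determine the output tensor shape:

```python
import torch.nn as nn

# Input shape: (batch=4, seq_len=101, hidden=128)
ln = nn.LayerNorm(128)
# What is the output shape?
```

Input: (4, 101, 128) -> Output: (4, 101, 128)

Answer: (4, 101, 128)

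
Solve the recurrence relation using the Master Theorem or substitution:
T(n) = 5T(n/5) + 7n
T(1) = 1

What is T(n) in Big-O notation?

By Master Theorem: a=5, b=5, f(n)=7n. Since log_5(5) = 1 and f(n) = Θ(n^1), Case 2 applies. T(n) = O(n log n).

Answer: O(n log n)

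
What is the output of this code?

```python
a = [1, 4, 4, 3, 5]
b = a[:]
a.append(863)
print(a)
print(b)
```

Key concept: slice [:] creates copy.
Step by step:
`a = [1, 4, 4, 3, 5]` → a = [1, 4, 4, 3, 5]
`b = a[:]` → b = [1, 4, 4, 3, 5]
`a.append(863)` → a = [1, 4, 4, 3, 5, 863]
`print(a)` → prints [1, 4, 4, 3, 5, 863]
`print(b)` → prints [1, 4, 4, 3, 5]

Answer:
[1, 4, 4, 3, 5, 863]
[1, 4, 4, 3, 5]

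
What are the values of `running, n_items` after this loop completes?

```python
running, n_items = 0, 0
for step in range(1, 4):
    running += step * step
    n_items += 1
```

Sum of squares and count
`running, n_items` takes the values: (0, 0) → (1, 0) → (1, 1) → (5, 1) → (5, 2) → (14, 2) → (14, 3)

Answer: 14, 3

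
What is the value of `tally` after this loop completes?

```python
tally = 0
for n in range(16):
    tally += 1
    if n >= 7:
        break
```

Loop breaks when n reaches 7, tally is 8
`tally` takes the values: 0 → 1 → 2 → 3 → 4 → 5 → 6 → 7 → 8

Answer: 8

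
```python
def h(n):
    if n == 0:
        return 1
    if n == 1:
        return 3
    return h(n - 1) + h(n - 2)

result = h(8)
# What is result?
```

Build up from base cases: h(0)=1, h(1)=3, h(2)=4, h(3)=7, h(4)=11, h(5)=18, h(6)=29, ..., h(8)=76

Answer: 76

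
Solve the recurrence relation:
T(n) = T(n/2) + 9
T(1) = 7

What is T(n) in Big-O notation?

Each step divides n by 2 and adds 9. After log_2(n) steps we reach T(1)=7. So T(n) = 9·log_2(n) + 7 = O(log n).

Answer: O(log n)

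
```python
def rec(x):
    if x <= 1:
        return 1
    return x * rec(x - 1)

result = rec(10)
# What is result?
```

rec(10) = 10 * 9 * 8 * 7 * 6 * 5 * 4 * 3 * 2 * 1 = 3628800

Answer: 3628800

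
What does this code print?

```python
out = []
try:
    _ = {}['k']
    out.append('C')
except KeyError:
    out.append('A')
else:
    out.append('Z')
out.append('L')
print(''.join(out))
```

Execution trace: 'A' (except KeyError) → 'L' (after the try/except). Output: AL

Answer: AL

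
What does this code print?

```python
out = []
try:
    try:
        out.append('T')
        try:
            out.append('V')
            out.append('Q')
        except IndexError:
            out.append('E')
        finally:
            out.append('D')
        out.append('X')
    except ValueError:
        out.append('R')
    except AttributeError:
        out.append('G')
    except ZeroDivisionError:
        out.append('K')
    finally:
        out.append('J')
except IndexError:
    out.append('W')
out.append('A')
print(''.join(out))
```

Execution trace: 'T' (try body) → 'V' (inner try body) → 'Q' (inner try body, no exception) → 'D' (inner finally) → 'X' (try body, no exception) → 'J' (finally) → 'A' (after the try/except). Output: TVQDXJA

Answer: TVQDXJA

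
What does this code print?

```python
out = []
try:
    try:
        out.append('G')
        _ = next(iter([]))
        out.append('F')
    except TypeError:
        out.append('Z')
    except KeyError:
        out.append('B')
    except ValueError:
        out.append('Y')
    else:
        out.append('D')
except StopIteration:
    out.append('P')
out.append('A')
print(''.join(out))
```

Execution trace: 'G' (try body) → 'P' (outer except StopIteration) → 'A' (after the try/except). Output: GPA

Answer: GPA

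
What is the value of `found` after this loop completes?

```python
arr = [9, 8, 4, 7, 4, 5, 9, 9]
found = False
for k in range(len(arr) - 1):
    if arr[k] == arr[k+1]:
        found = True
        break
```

Check consecutive duplicates in [9, 8, 4, 7, 4, 5, 9, 9]
`found` takes the values: False → True

Answer: True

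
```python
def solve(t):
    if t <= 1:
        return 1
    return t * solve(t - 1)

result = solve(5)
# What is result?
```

solve(5) = 5 * 4 * 3 * 2 * 1 = 120

Answer: 120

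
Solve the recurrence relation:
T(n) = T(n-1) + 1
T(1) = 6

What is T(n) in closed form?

Unrolling: T(n) = T(1) + 1·(n-1) = 6 + 1(n-1) = n + 5.

Answer: T(n) = n + 5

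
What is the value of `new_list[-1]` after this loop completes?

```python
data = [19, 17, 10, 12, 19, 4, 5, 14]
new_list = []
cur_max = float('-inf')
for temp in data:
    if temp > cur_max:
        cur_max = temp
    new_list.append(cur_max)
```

Running max ends at 19
`new_list` takes the values: [] → [19] → [19, 19] → [19, 19, 19] → [19, 19, 19, 19] → [19, 19, 19, 19, 19] → [19, 19, 19, 19, 19, 19] → [19, 19, 19, 19, 19, 19, 19] → [19, 19, 19, 19, 19, 19, 19, 19]
So `new_list[-1]` = 19

Answer: 19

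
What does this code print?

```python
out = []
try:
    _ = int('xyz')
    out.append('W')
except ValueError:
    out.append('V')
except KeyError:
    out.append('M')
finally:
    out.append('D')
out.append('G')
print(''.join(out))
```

Execution trace: 'V' (except ValueError) → 'D' (finally) → 'G' (after the try/except). Output: VDG

Answer: VDG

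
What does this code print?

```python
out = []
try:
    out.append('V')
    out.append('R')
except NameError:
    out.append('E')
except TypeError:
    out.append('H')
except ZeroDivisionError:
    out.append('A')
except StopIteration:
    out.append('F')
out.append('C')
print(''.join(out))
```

Execution trace: 'V' (try body) → 'R' (try body, no exception) → 'C' (after the try/except). Output: VRC

Answer: VRC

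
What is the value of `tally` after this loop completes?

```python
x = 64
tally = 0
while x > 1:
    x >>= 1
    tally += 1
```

Count right shifts until 1
`tally` takes the values: 0 → 1 → 2 → 3 → 4 → 5 → 6

Answer: 6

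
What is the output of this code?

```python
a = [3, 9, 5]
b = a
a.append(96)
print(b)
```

Key concept: basic list aliasing.
Step by step:
`a = [3, 9, 5]` → a = [3, 9, 5]
`b = a` → b = [3, 9, 5] (same object as a)
`a.append(96)` → a = [3, 9, 5, 96] (same object as b); b = [3, 9, 5, 96] (same object as a)
`print(b)` → prints [3, 9, 5, 96]

Answer: [3, 9, 5, 96]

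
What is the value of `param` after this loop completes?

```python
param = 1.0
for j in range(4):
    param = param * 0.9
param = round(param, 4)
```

Exponential decay: 1.0 * 0.9^4
`param` takes the values: 1.0 → 0.9 → 0.81 → 0.729 → 0.6561

Answer: 0.6561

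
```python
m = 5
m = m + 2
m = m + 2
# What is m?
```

Trace:
`m = 5` → m = 5
`m = m + 2` → m = 7
`m = m + 2` → m = 9
So m = 9

Answer: 9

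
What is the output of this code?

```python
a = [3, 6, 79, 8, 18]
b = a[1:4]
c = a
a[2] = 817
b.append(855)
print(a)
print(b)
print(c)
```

Key concept: slice vs alias.
Step by step:
`a = [3, 6, 79, 8, 18]` → a = [3, 6, 79, 8, 18]
`b = a[1:4]` → b = [6, 79, 8]
`c = a` → c = [3, 6, 79, 8, 18] (same object as a)
`a[2] = 817` → a = [3, 6, 817, 8, 18] (same object as c); c = [3, 6, 817, 8, 18] (same object as a)
`b.append(855)` → b = [6, 79, 8, 855]
`print(a)` → prints [3, 6, 817, 8, 18]
`print(b)` → prints [6, 79, 8, 855]
`print(c)` → prints [3, 6, 817, 8, 18]

Answer:
[3, 6, 817, 8, 18]
[6, 79, 8, 855]
[3, 6, 817, 8, 18]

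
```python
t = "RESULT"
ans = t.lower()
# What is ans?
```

Trace:
`t = "RESULT"` → t = 'RESULT'
`ans = t.lower()` → ans = 'result'
So ans = 'result'

Answer: 'result'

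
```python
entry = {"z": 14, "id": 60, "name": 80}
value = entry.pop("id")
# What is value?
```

Trace:
`entry = {"z": 14, "id": 60, "name": 80}` → entry = {'z': 14, 'id': 60, 'name': 80}
`value = entry.pop("id")` → entry = {'z': 14, 'name': 80}; value = 60
So value = 60

Answer: 60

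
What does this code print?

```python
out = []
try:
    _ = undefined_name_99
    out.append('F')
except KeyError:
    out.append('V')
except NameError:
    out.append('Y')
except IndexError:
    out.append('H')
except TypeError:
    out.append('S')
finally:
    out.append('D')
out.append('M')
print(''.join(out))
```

Execution trace: 'Y' (except NameError) → 'D' (finally) → 'M' (after the try/except). Output: YDM

Answer: YDM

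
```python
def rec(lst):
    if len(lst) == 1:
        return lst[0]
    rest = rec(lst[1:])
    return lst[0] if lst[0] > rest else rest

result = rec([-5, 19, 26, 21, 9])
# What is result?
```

Recursive max over [-5, 19, 26, 21, 9] = 26

Answer: 26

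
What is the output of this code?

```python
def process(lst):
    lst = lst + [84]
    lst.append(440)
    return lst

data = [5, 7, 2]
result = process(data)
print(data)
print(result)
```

Key concept: rebinding parameter vs mutation.
Step by step:
`data = [5, 7, 2]` → data = [5, 7, 2]
`result = process(data)` → result = [5, 7, 2, 84, 440]
`print(data)` → prints [5, 7, 2]
`print(result)` → prints [5, 7, 2, 84, 440]

Answer:
[5, 7, 2]
[5, 7, 2, 84, 440]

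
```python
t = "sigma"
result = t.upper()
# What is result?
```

Trace:
`t = "sigma"` → t = 'sigma'
`result = t.upper()` → result = 'SIGMA'
So result = 'SIGMA'

Answer: 'SIGMA'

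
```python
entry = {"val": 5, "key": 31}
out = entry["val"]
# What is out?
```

Trace:
`entry = {"val": 5, "key": 31}` → entry = {'val': 5, 'key': 31}
`out = entry["val"]` → out = 5
So out = 5

Answer: 5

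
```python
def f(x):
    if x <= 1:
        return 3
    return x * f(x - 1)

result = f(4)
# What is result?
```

f(4) = 4 * 3 * 2 * 3 = 72

Answer: 72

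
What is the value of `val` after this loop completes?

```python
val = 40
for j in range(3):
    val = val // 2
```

Halve 3 times: 40 // 2^3 = 5
`val` takes the values: 40 → 20 → 10 → 5

Answer: 5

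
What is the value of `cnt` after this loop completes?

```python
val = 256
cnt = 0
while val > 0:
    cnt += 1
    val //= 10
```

Count digits by repeated division by 10
`cnt` takes the values: 0 → 1 → 2 → 3

Answer: 3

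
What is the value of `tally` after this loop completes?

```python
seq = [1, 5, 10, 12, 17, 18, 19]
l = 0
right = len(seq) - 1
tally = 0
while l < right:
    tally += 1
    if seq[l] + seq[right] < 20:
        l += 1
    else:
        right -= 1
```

Steps to find pair summing to 20
`tally` takes the values: 0 → 1 → 2 → 3 → 4 → 5 → 6

Answer: 6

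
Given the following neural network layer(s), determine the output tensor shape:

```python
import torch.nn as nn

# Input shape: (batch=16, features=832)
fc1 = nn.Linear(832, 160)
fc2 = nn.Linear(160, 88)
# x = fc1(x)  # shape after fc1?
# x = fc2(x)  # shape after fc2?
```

Input: (16, 832) -> after fc1: (16, 160) -> Output: (16, 88)

Answer: (16, 88)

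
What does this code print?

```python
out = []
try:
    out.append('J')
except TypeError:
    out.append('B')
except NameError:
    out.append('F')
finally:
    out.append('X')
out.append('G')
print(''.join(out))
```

Execution trace: 'J' (try body, no exception) → 'X' (finally) → 'G' (after the try/except). Output: JXG

Answer: JXG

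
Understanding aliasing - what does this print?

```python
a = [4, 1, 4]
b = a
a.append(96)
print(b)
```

Key concept: basic list aliasing.
Step by step:
`a = [4, 1, 4]` → a = [4, 1, 4]
`b = a` → b = [4, 1, 4] (same object as a)
`a.append(96)` → a = [4, 1, 4, 96] (same object as b); b = [4, 1, 4, 96] (same object as a)
`print(b)` → prints [4, 1, 4, 96]

Answer: [4, 1, 4, 96]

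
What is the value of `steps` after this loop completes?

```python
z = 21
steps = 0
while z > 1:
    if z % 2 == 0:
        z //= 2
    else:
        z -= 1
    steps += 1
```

Steps to reduce 21 to 1
`steps` takes the values: 0 → 1 → 2 → 3 → 4 → 5 → 6

Answer: 6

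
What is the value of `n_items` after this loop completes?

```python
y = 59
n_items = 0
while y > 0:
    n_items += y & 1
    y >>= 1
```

Count set bits in 59 (binary: 0b111011)
`n_items` takes the values: 0 → 1 → 2 → 3 → 4 → 5

Answer: 5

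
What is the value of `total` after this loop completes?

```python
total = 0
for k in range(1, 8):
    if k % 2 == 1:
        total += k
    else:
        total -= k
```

Add odd, subtract even
`total` takes the values: 0 → 1 → -1 → 2 → -2 → 3 → -3 → 4

Answer: 4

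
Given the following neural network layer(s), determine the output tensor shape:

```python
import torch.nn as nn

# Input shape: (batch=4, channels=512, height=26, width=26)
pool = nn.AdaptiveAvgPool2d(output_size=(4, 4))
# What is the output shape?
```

Input: (4, 512, 26, 26) -> Output: (4, 512, 4, 4)

Answer: (4, 512, 4, 4)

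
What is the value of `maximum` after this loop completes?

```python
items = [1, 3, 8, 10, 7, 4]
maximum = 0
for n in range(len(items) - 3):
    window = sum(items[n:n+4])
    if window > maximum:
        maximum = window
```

Max sum of 4-element window in [1, 3, 8, 10, 7, 4]
`maximum` takes the values: 0 → 22 → 28 → 29

Answer: 29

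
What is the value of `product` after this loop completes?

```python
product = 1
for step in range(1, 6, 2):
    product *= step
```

Product of 1, 3, 5, ... up to 5
`product` takes the values: 1 → 3 → 15

Answer: 15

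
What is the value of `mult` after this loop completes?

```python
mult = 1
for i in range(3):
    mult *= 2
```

2^3 = 8
`mult` takes the values: 1 → 2 → 4 → 8

Answer: 8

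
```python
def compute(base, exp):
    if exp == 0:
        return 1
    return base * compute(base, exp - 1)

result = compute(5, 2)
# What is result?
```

compute(5, 2) = 5 * 5 = 25

Answer: 25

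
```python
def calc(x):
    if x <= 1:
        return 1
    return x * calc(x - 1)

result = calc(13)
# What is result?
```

calc(13) = 13 * 12 * 11 * 10 * 9 * 8 * 7 * 6 * 5 * 4 * 3 * 2 * 1 = 6227020800

Answer: 6227020800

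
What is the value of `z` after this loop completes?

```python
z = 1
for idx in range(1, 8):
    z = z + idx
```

Start at 1, add 1 through 7
`z` takes the values: 1 → 2 → 4 → 7 → 11 → 16 → 22 → 29

Answer: 29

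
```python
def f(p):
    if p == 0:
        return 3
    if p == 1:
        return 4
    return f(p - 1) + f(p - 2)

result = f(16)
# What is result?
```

Build up from base cases: f(0)=3, f(1)=4, f(2)=7, f(3)=11, f(4)=18, f(5)=29, f(6)=47, ..., f(16)=5778

Answer: 5778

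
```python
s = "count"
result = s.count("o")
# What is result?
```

Trace:
`s = "count"` → s = 'count'
`result = s.count("o")` → result = 1
So result = 1

Answer: 1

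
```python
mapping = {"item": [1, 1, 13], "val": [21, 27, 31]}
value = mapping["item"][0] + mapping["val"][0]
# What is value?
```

Trace:
`mapping = {"item": [1, 1, 13], "val": [21, 27, 31]}` → mapping = {'item': [1, 1, 13], 'val': [21, 27, 31]}
`value = mapping["item"][0] + mapping["val"][0]` → value = 22
So value = 22

Answer: 22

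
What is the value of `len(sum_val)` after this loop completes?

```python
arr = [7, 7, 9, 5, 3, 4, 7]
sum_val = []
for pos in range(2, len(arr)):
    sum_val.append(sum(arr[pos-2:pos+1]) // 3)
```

Number of 3-element averages
`sum_val` takes the values: [] → [7] → [7, 7] → [7, 7, 5] → [7, 7, 5, 4] → [7, 7, 5, 4, 4]
So `len(sum_val)` = 5

Answer: 5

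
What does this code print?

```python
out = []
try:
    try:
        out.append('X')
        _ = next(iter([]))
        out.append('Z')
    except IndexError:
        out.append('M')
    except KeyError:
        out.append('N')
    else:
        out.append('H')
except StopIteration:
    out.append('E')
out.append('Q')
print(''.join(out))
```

Execution trace: 'X' (try body) → 'E' (outer except StopIteration) → 'Q' (after the try/except). Output: XEQ

Answer: XEQ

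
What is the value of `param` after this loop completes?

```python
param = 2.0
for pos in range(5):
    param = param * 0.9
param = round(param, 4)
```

Exponential decay: 2.0 * 0.9^5
`param` takes the values: 2.0 → 1.8 → 1.62 → 1.458 → 1.3122 → 1.18098 → 1.181

Answer: 1.181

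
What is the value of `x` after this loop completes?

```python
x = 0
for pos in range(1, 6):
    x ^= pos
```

XOR of 1 to 5
`x` takes the values: 0 → 1 → 3 → 0 → 4 → 1

Answer: 1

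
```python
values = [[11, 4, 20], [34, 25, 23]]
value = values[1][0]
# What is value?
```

Trace:
`values = [[11, 4, 20], [34, 25, 23]]` → values = [[11, 4, 20], [34, 25, 23]]
`value = values[1][0]` → value = 34
So value = 34

Answer: 34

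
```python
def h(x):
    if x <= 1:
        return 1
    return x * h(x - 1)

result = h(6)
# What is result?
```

h(6) = 6 * 5 * 4 * 3 * 2 * 1 = 720

Answer: 720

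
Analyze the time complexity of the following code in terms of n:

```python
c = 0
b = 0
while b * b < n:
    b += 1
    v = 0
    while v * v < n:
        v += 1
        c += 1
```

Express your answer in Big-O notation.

Each loop level contributes: √n × √n. Multiplying the contributions gives O(n).

Answer: O(n)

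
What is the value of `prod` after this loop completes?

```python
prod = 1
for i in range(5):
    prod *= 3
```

3^5 = 243
`prod` takes the values: 1 → 3 → 9 → 27 → 81 → 243

Answer: 243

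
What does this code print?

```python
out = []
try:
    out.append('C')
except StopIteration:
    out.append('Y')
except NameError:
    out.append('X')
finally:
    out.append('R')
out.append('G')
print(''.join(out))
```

Execution trace: 'C' (try body, no exception) → 'R' (finally) → 'G' (after the try/except). Output: CRG

Answer: CRG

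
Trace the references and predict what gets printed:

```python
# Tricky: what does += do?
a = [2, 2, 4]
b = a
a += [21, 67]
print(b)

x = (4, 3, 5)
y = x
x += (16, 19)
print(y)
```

Key concept: += behavior differs for mutable vs immutable.
Step by step:
`a = [2, 2, 4]` → a = [2, 2, 4]
`b = a` → b = [2, 2, 4] (same object as a)
`a += [21, 67]` → a = [2, 2, 4, 21, 67] (same object as b); b = [2, 2, 4, 21, 67] (same object as a)
`print(b)` → prints [2, 2, 4, 21, 67]
`x = (4, 3, 5)` → x = (4, 3, 5)
`y = x` → y = (4, 3, 5)
`x += (16, 19)` → x = (4, 3, 5, 16, 19)
`print(y)` → prints (4, 3, 5)

Answer:
[2, 2, 4, 21, 67]
(4, 3, 5)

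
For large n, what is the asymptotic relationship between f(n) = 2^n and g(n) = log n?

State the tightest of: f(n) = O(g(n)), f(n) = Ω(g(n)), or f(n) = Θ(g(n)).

2^n vs log n: f(n) = Ω(g(n)) but not O(g(n)) — 2^n grows strictly faster than log n.

Answer: f(n) = Ω(g(n)) but not O(g(n)) — 2^n grows strictly faster than log n.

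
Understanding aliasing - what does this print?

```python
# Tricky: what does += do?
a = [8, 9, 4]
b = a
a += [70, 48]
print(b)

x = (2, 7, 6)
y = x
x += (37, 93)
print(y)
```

Key concept: += behavior differs for mutable vs immutable.
Step by step:
`a = [8, 9, 4]` → a = [8, 9, 4]
`b = a` → b = [8, 9, 4] (same object as a)
`a += [70, 48]` → a = [8, 9, 4, 70, 48] (same object as b); b = [8, 9, 4, 70, 48] (same object as a)
`print(b)` → prints [8, 9, 4, 70, 48]
`x = (2, 7, 6)` → x = (2, 7, 6)
`y = x` → y = (2, 7, 6)
`x += (37, 93)` → x = (2, 7, 6, 37, 93)
`print(y)` → prints (2, 7, 6)

Answer:
[8, 9, 4, 70, 48]
(2, 7, 6)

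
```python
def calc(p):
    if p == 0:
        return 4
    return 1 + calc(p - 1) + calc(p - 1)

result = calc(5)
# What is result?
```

calc(p) = 1 + 2·calc(p-1), calc(0)=4. Closed form: (4+1)·2^5 - 1 = 159.

Answer: 159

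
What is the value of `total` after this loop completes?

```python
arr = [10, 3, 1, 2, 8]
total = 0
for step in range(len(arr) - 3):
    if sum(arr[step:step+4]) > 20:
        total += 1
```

Count windows with sum > 20
`total` takes the values: 0

Answer: 0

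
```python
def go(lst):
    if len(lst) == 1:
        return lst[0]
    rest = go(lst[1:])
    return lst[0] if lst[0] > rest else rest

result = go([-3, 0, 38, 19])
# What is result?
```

Recursive max over [-3, 0, 38, 19] = 38

Answer: 38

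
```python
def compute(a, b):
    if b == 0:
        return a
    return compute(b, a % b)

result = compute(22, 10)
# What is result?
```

compute(22, 10) -> compute(10, 2) -> compute(2, 0) -> 2

Answer: 2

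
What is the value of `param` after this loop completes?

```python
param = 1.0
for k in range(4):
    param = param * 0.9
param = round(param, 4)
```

Exponential decay: 1.0 * 0.9^4
`param` takes the values: 1.0 → 0.9 → 0.81 → 0.729 → 0.6561

Answer: 0.6561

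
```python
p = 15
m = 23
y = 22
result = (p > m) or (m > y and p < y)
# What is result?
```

Trace:
`p = 15` → p = 15
`m = 23` → m = 23
`y = 22` → y = 22
`result = (p > m) or (m > y and p < y)` → result = True
So result = True

Answer: True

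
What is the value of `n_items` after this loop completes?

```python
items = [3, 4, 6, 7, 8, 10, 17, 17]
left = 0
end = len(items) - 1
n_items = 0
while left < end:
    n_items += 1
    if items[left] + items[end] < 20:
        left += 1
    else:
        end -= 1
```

Steps to find pair summing to 20
`n_items` takes the values: 0 → 1 → 2 → 3 → 4 → 5 → 6 → 7

Answer: 7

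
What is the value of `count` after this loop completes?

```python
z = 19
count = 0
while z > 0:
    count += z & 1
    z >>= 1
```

Count set bits in 19 (binary: 0b10011)
`count` takes the values: 0 → 1 → 2 → 3

Answer: 3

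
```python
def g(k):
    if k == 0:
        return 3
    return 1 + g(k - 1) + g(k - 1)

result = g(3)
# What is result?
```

g(k) = 1 + 2·g(k-1), g(0)=3. Closed form: (3+1)·2^3 - 1 = 31.

Answer: 31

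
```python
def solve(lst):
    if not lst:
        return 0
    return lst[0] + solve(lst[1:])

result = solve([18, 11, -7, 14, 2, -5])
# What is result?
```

18 + 11 + (-7) + 14 + 2 + (-5) + 0 = 33

Answer: 33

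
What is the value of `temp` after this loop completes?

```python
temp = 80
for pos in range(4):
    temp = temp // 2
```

Halve 4 times: 80 // 2^4 = 5
`temp` takes the values: 80 → 40 → 20 → 10 → 5

Answer: 5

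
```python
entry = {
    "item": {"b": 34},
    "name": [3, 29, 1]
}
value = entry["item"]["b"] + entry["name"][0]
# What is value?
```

Trace:
`entry = { ...` → entry = {'item': {'b': 34}, 'name': [3, 29, 1]}
`value = entry["item"]["b"] + entry["name"][0]` → value = 37
So value = 37

Answer: 37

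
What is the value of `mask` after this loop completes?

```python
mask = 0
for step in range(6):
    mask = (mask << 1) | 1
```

Build 6 consecutive 1-bits: 0b111111
`mask` takes the values: 0 → 1 → 3 → 7 → 15 → 31 → 63

Answer: 63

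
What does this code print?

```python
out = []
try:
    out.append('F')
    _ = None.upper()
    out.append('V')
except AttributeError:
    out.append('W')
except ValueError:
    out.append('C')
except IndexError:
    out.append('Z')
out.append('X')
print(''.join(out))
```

Execution trace: 'F' (try body) → 'W' (except AttributeError) → 'X' (after the try/except). Output: FWX

Answer: FWX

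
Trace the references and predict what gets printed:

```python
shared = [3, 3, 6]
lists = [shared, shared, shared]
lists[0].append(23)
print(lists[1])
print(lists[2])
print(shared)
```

Key concept: list of same reference.
Step by step:
`shared = [3, 3, 6]` → shared = [3, 3, 6]
`lists = [shared, shared, shared]` → lists = [[3, 3, 6], [3, 3, 6], [3, 3, 6]]
`lists[0].append(23)` → shared = [3, 3, 6, 23]; lists = [[3, 3, 6, 23], [3, 3, 6, 23], [3, 3, 6, 23]]
`print(lists[1])` → prints [3, 3, 6, 23]
`print(lists[2])` → prints [3, 3, 6, 23]
`print(shared)` → prints [3, 3, 6, 23]

Answer:
[3, 3, 6, 23]
[3, 3, 6, 23]
[3, 3, 6, 23]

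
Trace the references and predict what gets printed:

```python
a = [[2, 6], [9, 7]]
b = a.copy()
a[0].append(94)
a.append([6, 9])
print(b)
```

Key concept: shallow copy with nested lists.
Step by step:
`a = [[2, 6], [9, 7]]` → a = [[2, 6], [9, 7]]
`b = a.copy()` → b = [[2, 6], [9, 7]]
`a[0].append(94)` → a = [[2, 6, 94], [9, 7]]; b = [[2, 6, 94], [9, 7]]
`a.append([6, 9])` → a = [[2, 6, 94], [9, 7], [6, 9]]
`print(b)` → prints [[2, 6, 94], [9, 7]]

Answer: [[2, 6, 94], [9, 7]]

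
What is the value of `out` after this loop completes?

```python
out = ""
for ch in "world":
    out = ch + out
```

Reverse 'world'
`out` takes the values: "" → "w" → "ow" → "row" → "lrow" → "dlrow"

Answer: "dlrow"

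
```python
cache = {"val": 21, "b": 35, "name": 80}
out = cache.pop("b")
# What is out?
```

Trace:
`cache = {"val": 21, "b": 35, "name": 80}` → cache = {'val': 21, 'b': 35, 'name': 80}
`out = cache.pop("b")` → cache = {'val': 21, 'name': 80}; out = 35
So out = 35

Answer: 35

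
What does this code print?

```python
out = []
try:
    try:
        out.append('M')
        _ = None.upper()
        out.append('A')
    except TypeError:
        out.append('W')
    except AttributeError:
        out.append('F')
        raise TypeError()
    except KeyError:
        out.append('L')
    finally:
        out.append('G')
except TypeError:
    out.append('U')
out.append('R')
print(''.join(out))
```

Execution trace: 'M' (inner try body) → 'F' (inner except AttributeError) → 'G' (inner finally) → 'U' (outer except TypeError) → 'R' (after the try/except). Output: MFGUR

Answer: MFGUR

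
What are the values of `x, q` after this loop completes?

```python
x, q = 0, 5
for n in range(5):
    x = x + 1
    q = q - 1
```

x goes 0→5, q goes 5→0
`x, q` takes the values: (0, 5) → (1, 5) → (1, 4) → (2, 4) → (2, 3) → (3, 3) → (3, 2) → (4, 2) → (4, 1) → (5, 1) → (5, 0)

Answer: 5, 0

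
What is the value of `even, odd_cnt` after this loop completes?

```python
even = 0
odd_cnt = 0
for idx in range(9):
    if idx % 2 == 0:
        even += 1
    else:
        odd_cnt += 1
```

Count evens and odds in range(9)
`even, odd_cnt` takes the values: (0, 0) → (1, 0) → (1, 1) → (2, 1) → (2, 2) → (3, 2) → (3, 3) → (4, 3) → (4, 4) → (5, 4)

Answer: 5, 4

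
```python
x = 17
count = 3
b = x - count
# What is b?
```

Trace:
`x = 17` → x = 17
`count = 3` → count = 3
`b = x - count` → b = 14
So b = 14

Answer: 14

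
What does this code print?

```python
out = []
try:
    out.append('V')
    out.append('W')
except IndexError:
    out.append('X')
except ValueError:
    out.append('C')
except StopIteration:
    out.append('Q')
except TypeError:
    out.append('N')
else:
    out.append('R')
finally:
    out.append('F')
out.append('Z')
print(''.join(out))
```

Execution trace: 'V' (try body) → 'W' (try body, no exception) → 'R' (else) → 'F' (finally) → 'Z' (after the try/except). Output: VWRFZ

Answer: VWRFZ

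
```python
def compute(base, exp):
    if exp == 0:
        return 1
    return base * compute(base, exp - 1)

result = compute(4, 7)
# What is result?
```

compute(4, 7) = 4 * 4 * 4 * 4 * 4 * 4 * 4 = 16384

Answer: 16384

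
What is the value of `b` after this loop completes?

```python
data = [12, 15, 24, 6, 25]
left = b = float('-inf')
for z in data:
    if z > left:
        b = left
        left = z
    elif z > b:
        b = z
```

Second largest (with repeats) in [12, 15, 24, 6, 25]
`b` takes the values: -inf → 12 → 15 → 24

Answer: 24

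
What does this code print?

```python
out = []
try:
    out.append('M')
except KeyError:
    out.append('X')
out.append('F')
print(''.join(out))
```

Execution trace: 'M' (try body, no exception) → 'F' (after the try/except). Output: MF

Answer: MF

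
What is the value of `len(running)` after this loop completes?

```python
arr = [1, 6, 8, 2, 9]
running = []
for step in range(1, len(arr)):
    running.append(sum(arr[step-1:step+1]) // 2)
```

Number of 2-element averages
`running` takes the values: [] → [3] → [3, 7] → [3, 7, 5] → [3, 7, 5, 5]
So `len(running)` = 4

Answer: 4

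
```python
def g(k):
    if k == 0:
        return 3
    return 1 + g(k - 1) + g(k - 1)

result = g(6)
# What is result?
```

g(k) = 1 + 2·g(k-1), g(0)=3. Closed form: (3+1)·2^6 - 1 = 255.

Answer: 255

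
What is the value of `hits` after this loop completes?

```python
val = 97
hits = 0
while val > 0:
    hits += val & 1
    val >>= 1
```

Count set bits in 97 (binary: 0b1100001)
`hits` takes the values: 0 → 1 → 2 → 3

Answer: 3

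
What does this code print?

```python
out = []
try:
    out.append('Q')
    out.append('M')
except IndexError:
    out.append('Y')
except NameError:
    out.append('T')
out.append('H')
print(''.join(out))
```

Execution trace: 'Q' (try body) → 'M' (try body, no exception) → 'H' (after the try/except). Output: QMH

Answer: QMH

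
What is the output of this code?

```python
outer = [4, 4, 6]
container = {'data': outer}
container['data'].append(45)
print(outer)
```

Key concept: dict holds reference to list.
Step by step:
`outer = [4, 4, 6]` → outer = [4, 4, 6]
`container = {'data': outer}` → container = {'data': [4, 4, 6]}
`container['data'].append(45)` → outer = [4, 4, 6, 45]; container = {'data': [4, 4, 6, 45]}
`print(outer)` → prints [4, 4, 6, 45]

Answer: [4, 4, 6, 45]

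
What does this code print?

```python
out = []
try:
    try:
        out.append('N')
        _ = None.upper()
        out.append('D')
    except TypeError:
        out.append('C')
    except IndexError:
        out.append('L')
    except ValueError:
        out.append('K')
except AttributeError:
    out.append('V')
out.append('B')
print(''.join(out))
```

Execution trace: 'N' (try body) → 'V' (outer except AttributeError) → 'B' (after the try/except). Output: NVB

Answer: NVB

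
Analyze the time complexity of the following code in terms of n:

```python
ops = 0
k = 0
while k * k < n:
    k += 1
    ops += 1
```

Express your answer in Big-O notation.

Each loop level contributes: √n. Multiplying the contributions gives O(√n).

Answer: O(√n)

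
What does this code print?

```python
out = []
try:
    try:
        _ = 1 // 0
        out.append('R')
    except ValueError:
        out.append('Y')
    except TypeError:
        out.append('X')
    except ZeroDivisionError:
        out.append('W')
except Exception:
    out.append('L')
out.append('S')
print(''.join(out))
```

Execution trace: 'W' (inner except ZeroDivisionError) → 'S' (after the try/except). Output: WS

Answer: WS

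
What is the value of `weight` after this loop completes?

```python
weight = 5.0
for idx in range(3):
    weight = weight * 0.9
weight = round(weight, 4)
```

Exponential decay: 5.0 * 0.9^3
`weight` takes the values: 5.0 → 4.5 → 4.05 → 3.645

Answer: 3.645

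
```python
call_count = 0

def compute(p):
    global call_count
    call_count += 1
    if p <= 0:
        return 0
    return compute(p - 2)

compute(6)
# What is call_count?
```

Linear recursion stepping by 2: 4 calls from p=6 down to ≤0.

Answer: 4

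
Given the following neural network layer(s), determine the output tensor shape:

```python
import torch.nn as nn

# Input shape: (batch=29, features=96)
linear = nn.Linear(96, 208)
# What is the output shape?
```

Input: (29, 96) -> Output: (29, 208)

Answer: (29, 208)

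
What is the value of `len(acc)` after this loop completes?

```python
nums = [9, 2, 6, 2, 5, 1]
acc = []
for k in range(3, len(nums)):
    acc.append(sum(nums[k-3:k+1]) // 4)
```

Number of 4-element averages
`acc` takes the values: [] → [4] → [4, 3] → [4, 3, 3]
So `len(acc)` = 3

Answer: 3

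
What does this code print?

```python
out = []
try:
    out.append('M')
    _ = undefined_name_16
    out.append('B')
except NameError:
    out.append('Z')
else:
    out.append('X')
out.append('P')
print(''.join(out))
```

Execution trace: 'M' (try body) → 'Z' (except NameError) → 'P' (after the try/except). Output: MZP

Answer: MZP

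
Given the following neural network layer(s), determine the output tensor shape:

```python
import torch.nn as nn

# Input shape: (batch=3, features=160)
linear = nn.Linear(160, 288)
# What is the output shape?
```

Input: (3, 160) -> Output: (3, 288)

Answer: (3, 288)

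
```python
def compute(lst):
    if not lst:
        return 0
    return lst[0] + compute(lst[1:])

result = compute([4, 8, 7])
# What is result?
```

4 + 8 + 7 + 0 = 19

Answer: 19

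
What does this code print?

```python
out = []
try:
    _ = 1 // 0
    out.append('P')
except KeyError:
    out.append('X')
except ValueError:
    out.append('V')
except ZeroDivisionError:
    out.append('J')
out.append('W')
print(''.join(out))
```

Execution trace: 'J' (except ZeroDivisionError) → 'W' (after the try/except). Output: JW

Answer: JW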